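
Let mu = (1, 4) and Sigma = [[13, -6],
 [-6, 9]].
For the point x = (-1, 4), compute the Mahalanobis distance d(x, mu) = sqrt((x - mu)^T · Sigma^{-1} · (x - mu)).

Step 1 — centre the observation: (x - mu) = (-2, 0).

Step 2 — invert Sigma. det(Sigma) = 13·9 - (-6)² = 81.
  Sigma^{-1} = (1/det) · [[d, -b], [-b, a]] = [[0.1111, 0.0741],
 [0.0741, 0.1605]].

Step 3 — form the quadratic (x - mu)^T · Sigma^{-1} · (x - mu):
  Sigma^{-1} · (x - mu) = (-0.2222, -0.1481).
  (x - mu)^T · [Sigma^{-1} · (x - mu)] = (-2)·(-0.2222) + (0)·(-0.1481) = 0.4444.

Step 4 — take square root: d = √(0.4444) ≈ 0.6667.

d(x, mu) = √(0.4444) ≈ 0.6667


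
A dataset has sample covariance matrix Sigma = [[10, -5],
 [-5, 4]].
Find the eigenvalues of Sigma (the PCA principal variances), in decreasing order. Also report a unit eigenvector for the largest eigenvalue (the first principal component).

Step 1 — characteristic polynomial of 2×2 Sigma:
  det(Sigma - λI) = λ² - trace · λ + det = 0.
  trace = 10 + 4 = 14, det = 10·4 - (-5)² = 15.
Step 2 — discriminant:
  Δ = trace² - 4·det = 196 - 60 = 136.
Step 3 — eigenvalues:
  λ = (trace ± √Δ)/2 = (14 ± 11.6619)/2,
  λ_1 = 12.831,  λ_2 = 1.169.

Step 4 — unit eigenvector for λ_1: solve (Sigma - λ_1 I)v = 0. First row:
  (10 - 12.831)·v_x + (-5)·v_y = 0, i.e. (-2.831)·v_x + (-5)·v_y = 0,
  so v ∝ (b, λ_1 - a) = (-5, 2.831); multiply by -1 so the first entry is positive: u = (5, -2.831).
  ||u|| = √((5)² + (-2.831)²) = √(33.0143) ≈ 5.7458,
  v_1 = u/||u|| ≈ (0.8702, -0.4927) (||v_1|| = 1).

λ_1 = 12.831,  λ_2 = 1.169;  v_1 ≈ (0.8702, -0.4927)


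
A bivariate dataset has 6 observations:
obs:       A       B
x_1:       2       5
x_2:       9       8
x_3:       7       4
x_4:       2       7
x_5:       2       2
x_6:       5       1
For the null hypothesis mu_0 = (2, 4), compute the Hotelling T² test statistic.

Step 1 — sample mean vector:
  mean(A) = (2 + 9 + 7 + 2 + 2 + 5) / 6 = 27/6 = 4.5
  mean(B) = (5 + 8 + 4 + 7 + 2 + 1) / 6 = 27/6 = 4.5
  x̄ = (4.5, 4.5),  deviation x̄ - mu_0 = (4.5, 4.5) - (2, 4) = (2.5, 0.5).

Step 2 — sample covariance matrix, S[i,j] = (1/(n-1)) · Σ_k (x_{k,i} - mean_i) · (x_{k,j} - mean_j), divisor n-1 = 5:
  S[A,A] = ((-2.5)·(-2.5) + (4.5)·(4.5) + (2.5)·(2.5) + (-2.5)·(-2.5) + (-2.5)·(-2.5) + (0.5)·(0.5)) / 5 = 45.5/5 = 9.1
  S[A,B] = ((-2.5)·(0.5) + (4.5)·(3.5) + (2.5)·(-0.5) + (-2.5)·(2.5) + (-2.5)·(-2.5) + (0.5)·(-3.5)) / 5 = 11.5/5 = 2.3
  S[B,B] = ((0.5)·(0.5) + (3.5)·(3.5) + (-0.5)·(-0.5) + (2.5)·(2.5) + (-2.5)·(-2.5) + (-3.5)·(-3.5)) / 5 = 37.5/5 = 7.5
  S = [[9.1, 2.3],
 [2.3, 7.5]].

Step 3 — invert S. det(S) = 9.1·7.5 - (2.3)² = 62.96.
  S^{-1} = (1/det) · [[d, -b], [-b, a]] = [[0.1191, -0.0365],
 [-0.0365, 0.1445]].

Step 4 — quadratic form (x̄ - mu_0)^T · S^{-1} · (x̄ - mu_0):
  S^{-1} · (x̄ - mu_0) = (0.2795, -0.0191),
  (x̄ - mu_0)^T · [...] = (2.5)·(0.2795) + (0.5)·(-0.0191) = 0.6893.

Step 5 — scale by n: T² = 6 · 0.6893 = 4.136.

T² ≈ 4.136


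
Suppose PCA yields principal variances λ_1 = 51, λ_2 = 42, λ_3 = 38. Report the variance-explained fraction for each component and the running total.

Step 1 — total variance = trace(Sigma) = Σ λ_i = 51 + 42 + 38 = 131.

Step 2 — fraction explained by component i = λ_i / Σ λ:
  PC1: 51/131 = 0.3893
  PC2: 42/131 = 0.3206
  PC3: 38/131 = 0.2901

Step 3 — cumulative fraction after k components = (λ_1 + ... + λ_k) / Σ λ:
  k = 1: 51/131 = 0.3893
  k = 2: (51 + 42)/131 = 93/131 = 0.7099
  k = 3: (51 + 42 + 38)/131 = 131/131 = 1

Summary (fraction, with percent):

explained: PC1 0.3893 (38.93%), PC2 0.3206 (32.06%), PC3 0.2901 (29.01%);  cumulative: 0.3893, 0.7099, 1


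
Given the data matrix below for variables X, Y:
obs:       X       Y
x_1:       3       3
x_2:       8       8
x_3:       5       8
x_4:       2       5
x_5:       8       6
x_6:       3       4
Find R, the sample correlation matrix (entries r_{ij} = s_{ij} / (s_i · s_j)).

Step 1 — column means:
  mean(X) = (3 + 8 + 5 + 2 + 8 + 3) / 6 = 29/6 = 4.8333
  mean(Y) = (3 + 8 + 8 + 5 + 6 + 4) / 6 = 34/6 = 5.6667

Step 2 — sample variances and covariances s[i,j] = (1/(n-1)) · Σ_k (x_{k,i} - mean_i) · (x_{k,j} - mean_j), with n-1 = 5:
  s[X,X] = ((-1.8333)·(-1.8333) + (3.1667)·(3.1667) + (0.1667)·(0.1667) + (-2.8333)·(-2.8333) + (3.1667)·(3.1667) + (-1.8333)·(-1.8333)) / 5 = 34.8333/5 = 6.9667
  s[X,Y] = ((-1.8333)·(-2.6667) + (3.1667)·(2.3333) + (0.1667)·(2.3333) + (-2.8333)·(-0.6667) + (3.1667)·(0.3333) + (-1.8333)·(-1.6667)) / 5 = 18.6667/5 = 3.7333
  s[Y,Y] = ((-2.6667)·(-2.6667) + (2.3333)·(2.3333) + (2.3333)·(2.3333) + (-0.6667)·(-0.6667) + (0.3333)·(0.3333) + (-1.6667)·(-1.6667)) / 5 = 21.3333/5 = 4.2667
  Sample standard deviations s_i = √(s[i,i]):
  s(X) = √(6.9667) = 2.6394
  s(Y) = √(4.2667) = 2.0656

Step 3 — r_{ij} = s_{ij} / (s_i · s_j):
  r[X,X] = 1 (diagonal).
  r[X,Y] = 3.7333 / (2.6394 · 2.0656) = 3.7333 / 5.452 = 0.6848
  r[Y,Y] = 1 (diagonal).

R is symmetric with unit diagonal. Assembling:

R = [[1, 0.6848],
 [0.6848, 1]]


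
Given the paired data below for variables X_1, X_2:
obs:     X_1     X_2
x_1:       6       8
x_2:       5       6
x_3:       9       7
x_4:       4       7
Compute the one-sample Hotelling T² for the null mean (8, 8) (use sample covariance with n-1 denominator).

Step 1 — sample mean vector:
  mean(X_1) = (6 + 5 + 9 + 4) / 4 = 24/4 = 6
  mean(X_2) = (8 + 6 + 7 + 7) / 4 = 28/4 = 7
  x̄ = (6, 7),  deviation x̄ - mu_0 = (6, 7) - (8, 8) = (-2, -1).

Step 2 — sample covariance matrix, S[i,j] = (1/(n-1)) · Σ_k (x_{k,i} - mean_i) · (x_{k,j} - mean_j), divisor n-1 = 3:
  S[X_1,X_1] = ((0)·(0) + (-1)·(-1) + (3)·(3) + (-2)·(-2)) / 3 = 14/3 = 4.6667
  S[X_1,X_2] = ((0)·(1) + (-1)·(-1) + (3)·(0) + (-2)·(0)) / 3 = 1/3 = 0.3333
  S[X_2,X_2] = ((1)·(1) + (-1)·(-1) + (0)·(0) + (0)·(0)) / 3 = 2/3 = 0.6667
  S = [[4.6667, 0.3333],
 [0.3333, 0.6667]].

Step 3 — invert S. det(S) = 4.6667·0.6667 - (0.3333)² = 3.
  S^{-1} = (1/det) · [[d, -b], [-b, a]] = [[0.2222, -0.1111],
 [-0.1111, 1.5556]].

Step 4 — quadratic form (x̄ - mu_0)^T · S^{-1} · (x̄ - mu_0):
  S^{-1} · (x̄ - mu_0) = (-0.3333, -1.3333),
  (x̄ - mu_0)^T · [...] = (-2)·(-0.3333) + (-1)·(-1.3333) = 2.

Step 5 — scale by n: T² = 4 · 2 = 8.

T² ≈ 8


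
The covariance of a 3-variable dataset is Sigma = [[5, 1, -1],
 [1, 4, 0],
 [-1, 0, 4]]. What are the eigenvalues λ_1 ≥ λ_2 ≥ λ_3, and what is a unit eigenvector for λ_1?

Step 1 — characteristic polynomial p(λ) = det(λI - Sigma) = λ³ - tr·λ² + c_1·λ - det, where tr = trace, c_1 = sum of the principal 2×2 minors, det = det(Sigma):
  tr = 5 + 4 + 4 = 13,
  c_1 = (5·4 - (1)²) + (5·4 - (-1)²) + (4·4 - (0)²) = 19 + 19 + 16 = 54,
  det = 5·(4·4 - (0)²) - (1)·((1)·4 - (0)·(-1)) + (-1)·((1)·(0) - 4·(-1)) = 5·(16) - (1)·(4) + (-1)·(4) = 72.
  So p(λ) = λ³ - 13λ² + 54λ - 72.
Step 2 — look for an integer root (rational root theorem: any rational root is an integer divisor of 72). Testing λ = 3:
  p(3) = 27 - 117 + 162 - 72 = 0  ✓
  Dividing out (λ - 3): p(λ) = (λ - 3)(λ² - 10λ + 24).
Step 3 — remaining eigenvalues from the quadratic λ² - 10λ + 24 = 0:
  Δ = 10² - 4·24 = 100 - 96 = 4,  λ = (10 ± √4)/2 = (10 ± 2)/2 = 6 or 4.
  Sorted: λ_1 = 6,  λ_2 = 4,  λ_3 = 3  (check: sum = 13 = tr ✓).

Step 4 — unit eigenvector for λ_1 = 6: v spans the null space of (Sigma - λ_1 I), whose rows are
  r_1 = (-1, 1, -1),  r_2 = (1, -2, 0),  r_3 = (-1, 0, -2).
  v is orthogonal to every row, so take v ∝ r_1 × r_2 = ((1)·(0) - (-1)·(-2), (-1)·(1) - (-1)·(0), (-1)·(-2) - (1)·(1)) = (-2, -1, 1).
  Rescale (multiply by -1 so the first nonzero entry is positive): u = (2, 1, -1).
  ||u|| = √((2)² + (1)² + (-1)²) = √(6) ≈ 2.4495,  v_1 = u/||u|| ≈ (0.8165, 0.4082, -0.4082) (||v_1|| = 1).

λ_1 = 6,  λ_2 = 4,  λ_3 = 3;  v_1 ≈ (0.8165, 0.4082, -0.4082)


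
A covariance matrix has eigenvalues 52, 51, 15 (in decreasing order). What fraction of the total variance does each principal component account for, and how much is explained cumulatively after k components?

Step 1 — total variance = trace(Sigma) = Σ λ_i = 52 + 51 + 15 = 118.

Step 2 — fraction explained by component i = λ_i / Σ λ:
  PC1: 52/118 = 0.4407
  PC2: 51/118 = 0.4322
  PC3: 15/118 = 0.1271

Step 3 — cumulative fraction after k components = (λ_1 + ... + λ_k) / Σ λ:
  k = 1: 52/118 = 0.4407
  k = 2: (52 + 51)/118 = 103/118 = 0.8729
  k = 3: (52 + 51 + 15)/118 = 118/118 = 1

Summary (fraction, with percent):

explained: PC1 0.4407 (44.07%), PC2 0.4322 (43.22%), PC3 0.1271 (12.71%);  cumulative: 0.4407, 0.8729, 1


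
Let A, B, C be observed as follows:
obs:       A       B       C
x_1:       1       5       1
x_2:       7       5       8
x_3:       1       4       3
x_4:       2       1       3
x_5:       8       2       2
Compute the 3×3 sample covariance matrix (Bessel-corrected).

Step 1 — column means:
  mean(A) = (1 + 7 + 1 + 2 + 8) / 5 = 19/5 = 3.8
  mean(B) = (5 + 5 + 4 + 1 + 2) / 5 = 17/5 = 3.4
  mean(C) = (1 + 8 + 3 + 3 + 2) / 5 = 17/5 = 3.4

Step 2 — sample covariance S[i,j] = (1/(n-1)) · Σ_k (x_{k,i} - mean_i) · (x_{k,j} - mean_j), with n-1 = 4.
  S[A,A] = ((-2.8)·(-2.8) + (3.2)·(3.2) + (-2.8)·(-2.8) + (-1.8)·(-1.8) + (4.2)·(4.2)) / 4 = 46.8/4 = 11.7
  S[A,B] = ((-2.8)·(1.6) + (3.2)·(1.6) + (-2.8)·(0.6) + (-1.8)·(-2.4) + (4.2)·(-1.4)) / 4 = -2.6/4 = -0.65
  S[A,C] = ((-2.8)·(-2.4) + (3.2)·(4.6) + (-2.8)·(-0.4) + (-1.8)·(-0.4) + (4.2)·(-1.4)) / 4 = 17.4/4 = 4.35
  S[B,B] = ((1.6)·(1.6) + (1.6)·(1.6) + (0.6)·(0.6) + (-2.4)·(-2.4) + (-1.4)·(-1.4)) / 4 = 13.2/4 = 3.3
  S[B,C] = ((1.6)·(-2.4) + (1.6)·(4.6) + (0.6)·(-0.4) + (-2.4)·(-0.4) + (-1.4)·(-1.4)) / 4 = 6.2/4 = 1.55
  S[C,C] = ((-2.4)·(-2.4) + (4.6)·(4.6) + (-0.4)·(-0.4) + (-0.4)·(-0.4) + (-1.4)·(-1.4)) / 4 = 29.2/4 = 7.3

S is symmetric (S[j,i] = S[i,j]). Assembling:

S = [[11.7, -0.65, 4.35],
 [-0.65, 3.3, 1.55],
 [4.35, 1.55, 7.3]]


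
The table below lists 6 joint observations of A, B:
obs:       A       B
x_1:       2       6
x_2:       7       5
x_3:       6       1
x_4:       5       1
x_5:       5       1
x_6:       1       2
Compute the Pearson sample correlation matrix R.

Step 1 — column means:
  mean(A) = (2 + 7 + 6 + 5 + 5 + 1) / 6 = 26/6 = 4.3333
  mean(B) = (6 + 5 + 1 + 1 + 1 + 2) / 6 = 16/6 = 2.6667

Step 2 — sample variances and covariances s[i,j] = (1/(n-1)) · Σ_k (x_{k,i} - mean_i) · (x_{k,j} - mean_j), with n-1 = 5:
  s[A,A] = ((-2.3333)·(-2.3333) + (2.6667)·(2.6667) + (1.6667)·(1.6667) + (0.6667)·(0.6667) + (0.6667)·(0.6667) + (-3.3333)·(-3.3333)) / 5 = 27.3333/5 = 5.4667
  s[A,B] = ((-2.3333)·(3.3333) + (2.6667)·(2.3333) + (1.6667)·(-1.6667) + (0.6667)·(-1.6667) + (0.6667)·(-1.6667) + (-3.3333)·(-0.6667)) / 5 = -4.3333/5 = -0.8667
  s[B,B] = ((3.3333)·(3.3333) + (2.3333)·(2.3333) + (-1.6667)·(-1.6667) + (-1.6667)·(-1.6667) + (-1.6667)·(-1.6667) + (-0.6667)·(-0.6667)) / 5 = 25.3333/5 = 5.0667
  Sample standard deviations s_i = √(s[i,i]):
  s(A) = √(5.4667) = 2.3381
  s(B) = √(5.0667) = 2.2509

Step 3 — r_{ij} = s_{ij} / (s_i · s_j):
  r[A,A] = 1 (diagonal).
  r[A,B] = -0.8667 / (2.3381 · 2.2509) = -0.8667 / 5.2629 = -0.1647
  r[B,B] = 1 (diagonal).

R is symmetric with unit diagonal. Assembling:

R = [[1, -0.1647],
 [-0.1647, 1]]


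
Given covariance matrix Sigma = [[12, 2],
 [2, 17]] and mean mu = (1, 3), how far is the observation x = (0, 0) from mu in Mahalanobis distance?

Step 1 — centre the observation: (x - mu) = (-1, -3).

Step 2 — invert Sigma. det(Sigma) = 12·17 - (2)² = 200.
  Sigma^{-1} = (1/det) · [[d, -b], [-b, a]] = [[0.085, -0.01],
 [-0.01, 0.06]].

Step 3 — form the quadratic (x - mu)^T · Sigma^{-1} · (x - mu):
  Sigma^{-1} · (x - mu) = (-0.055, -0.17).
  (x - mu)^T · [Sigma^{-1} · (x - mu)] = (-1)·(-0.055) + (-3)·(-0.17) = 0.565.

Step 4 — take square root: d = √(0.565) ≈ 0.7517.

d(x, mu) = √(0.565) ≈ 0.7517


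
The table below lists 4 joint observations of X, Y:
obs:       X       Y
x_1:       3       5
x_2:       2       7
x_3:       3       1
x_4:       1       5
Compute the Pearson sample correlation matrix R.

Step 1 — column means:
  mean(X) = (3 + 2 + 3 + 1) / 4 = 9/4 = 2.25
  mean(Y) = (5 + 7 + 1 + 5) / 4 = 18/4 = 4.5

Step 2 — sample variances and covariances s[i,j] = (1/(n-1)) · Σ_k (x_{k,i} - mean_i) · (x_{k,j} - mean_j), with n-1 = 3:
  s[X,X] = ((0.75)·(0.75) + (-0.25)·(-0.25) + (0.75)·(0.75) + (-1.25)·(-1.25)) / 3 = 2.75/3 = 0.9167
  s[X,Y] = ((0.75)·(0.5) + (-0.25)·(2.5) + (0.75)·(-3.5) + (-1.25)·(0.5)) / 3 = -3.5/3 = -1.1667
  s[Y,Y] = ((0.5)·(0.5) + (2.5)·(2.5) + (-3.5)·(-3.5) + (0.5)·(0.5)) / 3 = 19/3 = 6.3333
  Sample standard deviations s_i = √(s[i,i]):
  s(X) = √(0.9167) = 0.9574
  s(Y) = √(6.3333) = 2.5166

Step 3 — r_{ij} = s_{ij} / (s_i · s_j):
  r[X,X] = 1 (diagonal).
  r[X,Y] = -1.1667 / (0.9574 · 2.5166) = -1.1667 / 2.4095 = -0.4842
  r[Y,Y] = 1 (diagonal).

R is symmetric with unit diagonal. Assembling:

R = [[1, -0.4842],
 [-0.4842, 1]]


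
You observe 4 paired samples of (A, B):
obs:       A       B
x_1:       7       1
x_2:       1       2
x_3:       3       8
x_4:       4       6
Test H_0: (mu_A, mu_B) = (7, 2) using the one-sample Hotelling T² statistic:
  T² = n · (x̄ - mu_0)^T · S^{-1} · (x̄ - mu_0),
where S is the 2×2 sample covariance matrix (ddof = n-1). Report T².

Step 1 — sample mean vector:
  mean(A) = (7 + 1 + 3 + 4) / 4 = 15/4 = 3.75
  mean(B) = (1 + 2 + 8 + 6) / 4 = 17/4 = 4.25
  x̄ = (3.75, 4.25),  deviation x̄ - mu_0 = (3.75, 4.25) - (7, 2) = (-3.25, 2.25).

Step 2 — sample covariance matrix, S[i,j] = (1/(n-1)) · Σ_k (x_{k,i} - mean_i) · (x_{k,j} - mean_j), divisor n-1 = 3:
  S[A,A] = ((3.25)·(3.25) + (-2.75)·(-2.75) + (-0.75)·(-0.75) + (0.25)·(0.25)) / 3 = 18.75/3 = 6.25
  S[A,B] = ((3.25)·(-3.25) + (-2.75)·(-2.25) + (-0.75)·(3.75) + (0.25)·(1.75)) / 3 = -6.75/3 = -2.25
  S[B,B] = ((-3.25)·(-3.25) + (-2.25)·(-2.25) + (3.75)·(3.75) + (1.75)·(1.75)) / 3 = 32.75/3 = 10.9167
  S = [[6.25, -2.25],
 [-2.25, 10.9167]].

Step 3 — invert S. det(S) = 6.25·10.9167 - (-2.25)² = 63.1667.
  S^{-1} = (1/det) · [[d, -b], [-b, a]] = [[0.1728, 0.0356],
 [0.0356, 0.0989]].

Step 4 — quadratic form (x̄ - mu_0)^T · S^{-1} · (x̄ - mu_0):
  S^{-1} · (x̄ - mu_0) = (-0.4815, 0.1069),
  (x̄ - mu_0)^T · [...] = (-3.25)·(-0.4815) + (2.25)·(0.1069) = 1.8054.

Step 5 — scale by n: T² = 4 · 1.8054 = 7.2216.

T² ≈ 7.2216


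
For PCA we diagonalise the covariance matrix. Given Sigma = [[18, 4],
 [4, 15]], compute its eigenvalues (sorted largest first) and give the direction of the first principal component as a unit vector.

Step 1 — characteristic polynomial of 2×2 Sigma:
  det(Sigma - λI) = λ² - trace · λ + det = 0.
  trace = 18 + 15 = 33, det = 18·15 - (4)² = 254.
Step 2 — discriminant:
  Δ = trace² - 4·det = 1089 - 1016 = 73.
Step 3 — eigenvalues:
  λ = (trace ± √Δ)/2 = (33 ± 8.544)/2,
  λ_1 = 20.772,  λ_2 = 12.228.

Step 4 — unit eigenvector for λ_1: solve (Sigma - λ_1 I)v = 0. First row:
  (18 - 20.772)·v_x + (4)·v_y = 0, i.e. (-2.772)·v_x + (4)·v_y = 0,
  so v ∝ (b, λ_1 - a) = (4, 2.772) = u.
  ||u|| = √((4)² + (2.772)²) = √(23.684) ≈ 4.8666,
  v_1 = u/||u|| ≈ (0.8219, 0.5696) (||v_1|| = 1).

λ_1 = 20.772,  λ_2 = 12.228;  v_1 ≈ (0.8219, 0.5696)


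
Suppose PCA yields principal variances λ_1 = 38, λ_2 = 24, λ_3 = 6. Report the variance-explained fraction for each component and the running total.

Step 1 — total variance = trace(Sigma) = Σ λ_i = 38 + 24 + 6 = 68.

Step 2 — fraction explained by component i = λ_i / Σ λ:
  PC1: 38/68 = 0.5588
  PC2: 24/68 = 0.3529
  PC3: 6/68 = 0.0882

Step 3 — cumulative fraction after k components = (λ_1 + ... + λ_k) / Σ λ:
  k = 1: 38/68 = 0.5588
  k = 2: (38 + 24)/68 = 62/68 = 0.9118
  k = 3: (38 + 24 + 6)/68 = 68/68 = 1

Summary (fraction, with percent):

explained: PC1 0.5588 (55.88%), PC2 0.3529 (35.29%), PC3 0.0882 (8.82%);  cumulative: 0.5588, 0.9118, 1


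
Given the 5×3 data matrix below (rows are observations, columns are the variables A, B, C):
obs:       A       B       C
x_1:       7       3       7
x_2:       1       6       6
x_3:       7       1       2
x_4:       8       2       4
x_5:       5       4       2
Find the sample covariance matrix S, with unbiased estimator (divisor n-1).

Step 1 — column means:
  mean(A) = (7 + 1 + 7 + 8 + 5) / 5 = 28/5 = 5.6
  mean(B) = (3 + 6 + 1 + 2 + 4) / 5 = 16/5 = 3.2
  mean(C) = (7 + 6 + 2 + 4 + 2) / 5 = 21/5 = 4.2

Step 2 — sample covariance S[i,j] = (1/(n-1)) · Σ_k (x_{k,i} - mean_i) · (x_{k,j} - mean_j), with n-1 = 4.
  S[A,A] = ((1.4)·(1.4) + (-4.6)·(-4.6) + (1.4)·(1.4) + (2.4)·(2.4) + (-0.6)·(-0.6)) / 4 = 31.2/4 = 7.8
  S[A,B] = ((1.4)·(-0.2) + (-4.6)·(2.8) + (1.4)·(-2.2) + (2.4)·(-1.2) + (-0.6)·(0.8)) / 4 = -19.6/4 = -4.9
  S[A,C] = ((1.4)·(2.8) + (-4.6)·(1.8) + (1.4)·(-2.2) + (2.4)·(-0.2) + (-0.6)·(-2.2)) / 4 = -6.6/4 = -1.65
  S[B,B] = ((-0.2)·(-0.2) + (2.8)·(2.8) + (-2.2)·(-2.2) + (-1.2)·(-1.2) + (0.8)·(0.8)) / 4 = 14.8/4 = 3.7
  S[B,C] = ((-0.2)·(2.8) + (2.8)·(1.8) + (-2.2)·(-2.2) + (-1.2)·(-0.2) + (0.8)·(-2.2)) / 4 = 7.8/4 = 1.95
  S[C,C] = ((2.8)·(2.8) + (1.8)·(1.8) + (-2.2)·(-2.2) + (-0.2)·(-0.2) + (-2.2)·(-2.2)) / 4 = 20.8/4 = 5.2

S is symmetric (S[j,i] = S[i,j]). Assembling:

S = [[7.8, -4.9, -1.65],
 [-4.9, 3.7, 1.95],
 [-1.65, 1.95, 5.2]]


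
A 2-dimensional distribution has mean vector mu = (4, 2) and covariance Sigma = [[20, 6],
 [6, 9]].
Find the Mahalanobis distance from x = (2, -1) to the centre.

Step 1 — centre the observation: (x - mu) = (-2, -3).

Step 2 — invert Sigma. det(Sigma) = 20·9 - (6)² = 144.
  Sigma^{-1} = (1/det) · [[d, -b], [-b, a]] = [[0.0625, -0.0417],
 [-0.0417, 0.1389]].

Step 3 — form the quadratic (x - mu)^T · Sigma^{-1} · (x - mu):
  Sigma^{-1} · (x - mu) = (0, -0.3333).
  (x - mu)^T · [Sigma^{-1} · (x - mu)] = (-2)·(0) + (-3)·(-0.3333) = 1.

Step 4 — take square root: d = √(1) ≈ 1.

d(x, mu) = √(1) ≈ 1


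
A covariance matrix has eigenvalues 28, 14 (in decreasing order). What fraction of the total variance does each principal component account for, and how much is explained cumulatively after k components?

Step 1 — total variance = trace(Sigma) = Σ λ_i = 28 + 14 = 42.

Step 2 — fraction explained by component i = λ_i / Σ λ:
  PC1: 28/42 = 0.6667
  PC2: 14/42 = 0.3333

Step 3 — cumulative fraction after k components = (λ_1 + ... + λ_k) / Σ λ:
  k = 1: 28/42 = 0.6667
  k = 2: (28 + 14)/42 = 42/42 = 1

Summary (fraction, with percent):

explained: PC1 0.6667 (66.67%), PC2 0.3333 (33.33%);  cumulative: 0.6667, 1


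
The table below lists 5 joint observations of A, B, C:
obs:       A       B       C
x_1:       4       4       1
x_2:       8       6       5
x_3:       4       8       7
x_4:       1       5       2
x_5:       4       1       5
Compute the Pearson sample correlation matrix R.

Step 1 — column means:
  mean(A) = (4 + 8 + 4 + 1 + 4) / 5 = 21/5 = 4.2
  mean(B) = (4 + 6 + 8 + 5 + 1) / 5 = 24/5 = 4.8
  mean(C) = (1 + 5 + 7 + 2 + 5) / 5 = 20/5 = 4

Step 2 — sample variances and covariances s[i,j] = (1/(n-1)) · Σ_k (x_{k,i} - mean_i) · (x_{k,j} - mean_j), with n-1 = 4:
  s[A,A] = ((-0.2)·(-0.2) + (3.8)·(3.8) + (-0.2)·(-0.2) + (-3.2)·(-3.2) + (-0.2)·(-0.2)) / 4 = 24.8/4 = 6.2
  s[A,B] = ((-0.2)·(-0.8) + (3.8)·(1.2) + (-0.2)·(3.2) + (-3.2)·(0.2) + (-0.2)·(-3.8)) / 4 = 4.2/4 = 1.05
  s[A,C] = ((-0.2)·(-3) + (3.8)·(1) + (-0.2)·(3) + (-3.2)·(-2) + (-0.2)·(1)) / 4 = 10/4 = 2.5
  s[B,B] = ((-0.8)·(-0.8) + (1.2)·(1.2) + (3.2)·(3.2) + (0.2)·(0.2) + (-3.8)·(-3.8)) / 4 = 26.8/4 = 6.7
  s[B,C] = ((-0.8)·(-3) + (1.2)·(1) + (3.2)·(3) + (0.2)·(-2) + (-3.8)·(1)) / 4 = 9/4 = 2.25
  s[C,C] = ((-3)·(-3) + (1)·(1) + (3)·(3) + (-2)·(-2) + (1)·(1)) / 4 = 24/4 = 6
  Sample standard deviations s_i = √(s[i,i]):
  s(A) = √(6.2) = 2.49
  s(B) = √(6.7) = 2.5884
  s(C) = √(6) = 2.4495

Step 3 — r_{ij} = s_{ij} / (s_i · s_j):
  r[A,A] = 1 (diagonal).
  r[A,B] = 1.05 / (2.49 · 2.5884) = 1.05 / 6.4452 = 0.1629
  r[A,C] = 2.5 / (2.49 · 2.4495) = 2.5 / 6.0992 = 0.4099
  r[B,B] = 1 (diagonal).
  r[B,C] = 2.25 / (2.5884 · 2.4495) = 2.25 / 6.3403 = 0.3549
  r[C,C] = 1 (diagonal).

R is symmetric with unit diagonal. Assembling:

R = [[1, 0.1629, 0.4099],
 [0.1629, 1, 0.3549],
 [0.4099, 0.3549, 1]]


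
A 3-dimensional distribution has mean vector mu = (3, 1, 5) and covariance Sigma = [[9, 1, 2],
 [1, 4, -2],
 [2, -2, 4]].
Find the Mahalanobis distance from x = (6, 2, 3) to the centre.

Step 1 — centre the observation: (x - mu) = (3, 1, -2).

Step 2 — invert Sigma (cofactor / det for 3×3, or solve directly):
  Sigma^{-1} = [[0.15, -0.1, -0.125],
 [-0.1, 0.4, 0.25],
 [-0.125, 0.25, 0.4375]].

Step 3 — form the quadratic (x - mu)^T · Sigma^{-1} · (x - mu):
  Sigma^{-1} · (x - mu) = (0.6, -0.4, -1).
  (x - mu)^T · [Sigma^{-1} · (x - mu)] = (3)·(0.6) + (1)·(-0.4) + (-2)·(-1) = 3.4.

Step 4 — take square root: d = √(3.4) ≈ 1.8439.

d(x, mu) = √(3.4) ≈ 1.8439


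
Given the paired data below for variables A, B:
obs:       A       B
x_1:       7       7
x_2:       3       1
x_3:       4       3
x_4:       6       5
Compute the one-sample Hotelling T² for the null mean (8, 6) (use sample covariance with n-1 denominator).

Step 1 — sample mean vector:
  mean(A) = (7 + 3 + 4 + 6) / 4 = 20/4 = 5
  mean(B) = (7 + 1 + 3 + 5) / 4 = 16/4 = 4
  x̄ = (5, 4),  deviation x̄ - mu_0 = (5, 4) - (8, 6) = (-3, -2).

Step 2 — sample covariance matrix, S[i,j] = (1/(n-1)) · Σ_k (x_{k,i} - mean_i) · (x_{k,j} - mean_j), divisor n-1 = 3:
  S[A,A] = ((2)·(2) + (-2)·(-2) + (-1)·(-1) + (1)·(1)) / 3 = 10/3 = 3.3333
  S[A,B] = ((2)·(3) + (-2)·(-3) + (-1)·(-1) + (1)·(1)) / 3 = 14/3 = 4.6667
  S[B,B] = ((3)·(3) + (-3)·(-3) + (-1)·(-1) + (1)·(1)) / 3 = 20/3 = 6.6667
  S = [[3.3333, 4.6667],
 [4.6667, 6.6667]].

Step 3 — invert S. det(S) = 3.3333·6.6667 - (4.6667)² = 0.4444.
  S^{-1} = (1/det) · [[d, -b], [-b, a]] = [[15, -10.5],
 [-10.5, 7.5]].

Step 4 — quadratic form (x̄ - mu_0)^T · S^{-1} · (x̄ - mu_0):
  S^{-1} · (x̄ - mu_0) = (-24, 16.5),
  (x̄ - mu_0)^T · [...] = (-3)·(-24) + (-2)·(16.5) = 39.

Step 5 — scale by n: T² = 4 · 39 = 156.

T² ≈ 156


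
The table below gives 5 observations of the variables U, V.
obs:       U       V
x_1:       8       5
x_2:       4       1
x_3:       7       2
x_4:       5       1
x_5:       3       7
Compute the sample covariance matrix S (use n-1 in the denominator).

Step 1 — column means:
  mean(U) = (8 + 4 + 7 + 5 + 3) / 5 = 27/5 = 5.4
  mean(V) = (5 + 1 + 2 + 1 + 7) / 5 = 16/5 = 3.2

Step 2 — sample covariance S[i,j] = (1/(n-1)) · Σ_k (x_{k,i} - mean_i) · (x_{k,j} - mean_j), with n-1 = 4.
  S[U,U] = ((2.6)·(2.6) + (-1.4)·(-1.4) + (1.6)·(1.6) + (-0.4)·(-0.4) + (-2.4)·(-2.4)) / 4 = 17.2/4 = 4.3
  S[U,V] = ((2.6)·(1.8) + (-1.4)·(-2.2) + (1.6)·(-1.2) + (-0.4)·(-2.2) + (-2.4)·(3.8)) / 4 = -2.4/4 = -0.6
  S[V,V] = ((1.8)·(1.8) + (-2.2)·(-2.2) + (-1.2)·(-1.2) + (-2.2)·(-2.2) + (3.8)·(3.8)) / 4 = 28.8/4 = 7.2

S is symmetric (S[j,i] = S[i,j]). Assembling:

S = [[4.3, -0.6],
 [-0.6, 7.2]]


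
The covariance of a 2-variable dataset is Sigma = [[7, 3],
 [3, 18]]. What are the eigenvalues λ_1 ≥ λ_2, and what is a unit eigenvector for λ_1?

Step 1 — characteristic polynomial of 2×2 Sigma:
  det(Sigma - λI) = λ² - trace · λ + det = 0.
  trace = 7 + 18 = 25, det = 7·18 - (3)² = 117.
Step 2 — discriminant:
  Δ = trace² - 4·det = 625 - 468 = 157.
Step 3 — eigenvalues:
  λ = (trace ± √Δ)/2 = (25 ± 12.53)/2,
  λ_1 = 18.765,  λ_2 = 6.235.

Step 4 — unit eigenvector for λ_1: solve (Sigma - λ_1 I)v = 0. First row:
  (7 - 18.765)·v_x + (3)·v_y = 0, i.e. (-11.765)·v_x + (3)·v_y = 0,
  so v ∝ (b, λ_1 - a) = (3, 11.765) = u.
  ||u|| = √((3)² + (11.765)²) = √(147.4148) ≈ 12.1414,
  v_1 = u/||u|| ≈ (0.2471, 0.969) (||v_1|| = 1).

λ_1 = 18.765,  λ_2 = 6.235;  v_1 ≈ (0.2471, 0.969)


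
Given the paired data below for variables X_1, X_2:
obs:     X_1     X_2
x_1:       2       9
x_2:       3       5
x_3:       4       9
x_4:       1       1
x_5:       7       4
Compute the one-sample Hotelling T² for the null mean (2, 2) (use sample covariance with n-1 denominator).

Step 1 — sample mean vector:
  mean(X_1) = (2 + 3 + 4 + 1 + 7) / 5 = 17/5 = 3.4
  mean(X_2) = (9 + 5 + 9 + 1 + 4) / 5 = 28/5 = 5.6
  x̄ = (3.4, 5.6),  deviation x̄ - mu_0 = (3.4, 5.6) - (2, 2) = (1.4, 3.6).

Step 2 — sample covariance matrix, S[i,j] = (1/(n-1)) · Σ_k (x_{k,i} - mean_i) · (x_{k,j} - mean_j), divisor n-1 = 4:
  S[X_1,X_1] = ((-1.4)·(-1.4) + (-0.4)·(-0.4) + (0.6)·(0.6) + (-2.4)·(-2.4) + (3.6)·(3.6)) / 4 = 21.2/4 = 5.3
  S[X_1,X_2] = ((-1.4)·(3.4) + (-0.4)·(-0.6) + (0.6)·(3.4) + (-2.4)·(-4.6) + (3.6)·(-1.6)) / 4 = 2.8/4 = 0.7
  S[X_2,X_2] = ((3.4)·(3.4) + (-0.6)·(-0.6) + (3.4)·(3.4) + (-4.6)·(-4.6) + (-1.6)·(-1.6)) / 4 = 47.2/4 = 11.8
  S = [[5.3, 0.7],
 [0.7, 11.8]].

Step 3 — invert S. det(S) = 5.3·11.8 - (0.7)² = 62.05.
  S^{-1} = (1/det) · [[d, -b], [-b, a]] = [[0.1902, -0.0113],
 [-0.0113, 0.0854]].

Step 4 — quadratic form (x̄ - mu_0)^T · S^{-1} · (x̄ - mu_0):
  S^{-1} · (x̄ - mu_0) = (0.2256, 0.2917),
  (x̄ - mu_0)^T · [...] = (1.4)·(0.2256) + (3.6)·(0.2917) = 1.366.

Step 5 — scale by n: T² = 5 · 1.366 = 6.83.

T² ≈ 6.83


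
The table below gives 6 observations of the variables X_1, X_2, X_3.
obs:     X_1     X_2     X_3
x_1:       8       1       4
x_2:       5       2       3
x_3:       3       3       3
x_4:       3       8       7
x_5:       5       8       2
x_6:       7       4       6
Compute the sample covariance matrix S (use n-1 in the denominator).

Step 1 — column means:
  mean(X_1) = (8 + 5 + 3 + 3 + 5 + 7) / 6 = 31/6 = 5.1667
  mean(X_2) = (1 + 2 + 3 + 8 + 8 + 4) / 6 = 26/6 = 4.3333
  mean(X_3) = (4 + 3 + 3 + 7 + 2 + 6) / 6 = 25/6 = 4.1667

Step 2 — sample covariance S[i,j] = (1/(n-1)) · Σ_k (x_{k,i} - mean_i) · (x_{k,j} - mean_j), with n-1 = 5.
  S[X_1,X_1] = ((2.8333)·(2.8333) + (-0.1667)·(-0.1667) + (-2.1667)·(-2.1667) + (-2.1667)·(-2.1667) + (-0.1667)·(-0.1667) + (1.8333)·(1.8333)) / 5 = 20.8333/5 = 4.1667
  S[X_1,X_2] = ((2.8333)·(-3.3333) + (-0.1667)·(-2.3333) + (-2.1667)·(-1.3333) + (-2.1667)·(3.6667) + (-0.1667)·(3.6667) + (1.8333)·(-0.3333)) / 5 = -15.3333/5 = -3.0667
  S[X_1,X_3] = ((2.8333)·(-0.1667) + (-0.1667)·(-1.1667) + (-2.1667)·(-1.1667) + (-2.1667)·(2.8333) + (-0.1667)·(-2.1667) + (1.8333)·(1.8333)) / 5 = -0.1667/5 = -0.0333
  S[X_2,X_2] = ((-3.3333)·(-3.3333) + (-2.3333)·(-2.3333) + (-1.3333)·(-1.3333) + (3.6667)·(3.6667) + (3.6667)·(3.6667) + (-0.3333)·(-0.3333)) / 5 = 45.3333/5 = 9.0667
  S[X_2,X_3] = ((-3.3333)·(-0.1667) + (-2.3333)·(-1.1667) + (-1.3333)·(-1.1667) + (3.6667)·(2.8333) + (3.6667)·(-2.1667) + (-0.3333)·(1.8333)) / 5 = 6.6667/5 = 1.3333
  S[X_3,X_3] = ((-0.1667)·(-0.1667) + (-1.1667)·(-1.1667) + (-1.1667)·(-1.1667) + (2.8333)·(2.8333) + (-2.1667)·(-2.1667) + (1.8333)·(1.8333)) / 5 = 18.8333/5 = 3.7667

S is symmetric (S[j,i] = S[i,j]). Assembling:

S = [[4.1667, -3.0667, -0.0333],
 [-3.0667, 9.0667, 1.3333],
 [-0.0333, 1.3333, 3.7667]]


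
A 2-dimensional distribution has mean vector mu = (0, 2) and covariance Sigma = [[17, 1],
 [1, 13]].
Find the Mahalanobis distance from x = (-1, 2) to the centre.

Step 1 — centre the observation: (x - mu) = (-1, 0).

Step 2 — invert Sigma. det(Sigma) = 17·13 - (1)² = 220.
  Sigma^{-1} = (1/det) · [[d, -b], [-b, a]] = [[0.0591, -0.0045],
 [-0.0045, 0.0773]].

Step 3 — form the quadratic (x - mu)^T · Sigma^{-1} · (x - mu):
  Sigma^{-1} · (x - mu) = (-0.0591, 0.0045).
  (x - mu)^T · [Sigma^{-1} · (x - mu)] = (-1)·(-0.0591) + (0)·(0.0045) = 0.0591.

Step 4 — take square root: d = √(0.0591) ≈ 0.2431.

d(x, mu) = √(0.0591) ≈ 0.2431


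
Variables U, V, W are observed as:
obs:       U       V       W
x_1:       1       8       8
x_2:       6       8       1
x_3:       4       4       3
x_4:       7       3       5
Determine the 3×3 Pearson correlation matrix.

Step 1 — column means:
  mean(U) = (1 + 6 + 4 + 7) / 4 = 18/4 = 4.5
  mean(V) = (8 + 8 + 4 + 3) / 4 = 23/4 = 5.75
  mean(W) = (8 + 1 + 3 + 5) / 4 = 17/4 = 4.25

Step 2 — sample variances and covariances s[i,j] = (1/(n-1)) · Σ_k (x_{k,i} - mean_i) · (x_{k,j} - mean_j), with n-1 = 3:
  s[U,U] = ((-3.5)·(-3.5) + (1.5)·(1.5) + (-0.5)·(-0.5) + (2.5)·(2.5)) / 3 = 21/3 = 7
  s[U,V] = ((-3.5)·(2.25) + (1.5)·(2.25) + (-0.5)·(-1.75) + (2.5)·(-2.75)) / 3 = -10.5/3 = -3.5
  s[U,W] = ((-3.5)·(3.75) + (1.5)·(-3.25) + (-0.5)·(-1.25) + (2.5)·(0.75)) / 3 = -15.5/3 = -5.1667
  s[V,V] = ((2.25)·(2.25) + (2.25)·(2.25) + (-1.75)·(-1.75) + (-2.75)·(-2.75)) / 3 = 20.75/3 = 6.9167
  s[V,W] = ((2.25)·(3.75) + (2.25)·(-3.25) + (-1.75)·(-1.25) + (-2.75)·(0.75)) / 3 = 1.25/3 = 0.4167
  s[W,W] = ((3.75)·(3.75) + (-3.25)·(-3.25) + (-1.25)·(-1.25) + (0.75)·(0.75)) / 3 = 26.75/3 = 8.9167
  Sample standard deviations s_i = √(s[i,i]):
  s(U) = √(7) = 2.6458
  s(V) = √(6.9167) = 2.63
  s(W) = √(8.9167) = 2.9861

Step 3 — r_{ij} = s_{ij} / (s_i · s_j):
  r[U,U] = 1 (diagonal).
  r[U,V] = -3.5 / (2.6458 · 2.63) = -3.5 / 6.9582 = -0.503
  r[U,W] = -5.1667 / (2.6458 · 2.9861) = -5.1667 / 7.9004 = -0.654
  r[V,V] = 1 (diagonal).
  r[V,W] = 0.4167 / (2.63 · 2.9861) = 0.4167 / 7.8533 = 0.0531
  r[W,W] = 1 (diagonal).

R is symmetric with unit diagonal. Assembling:

R = [[1, -0.503, -0.654],
 [-0.503, 1, 0.0531],
 [-0.654, 0.0531, 1]]


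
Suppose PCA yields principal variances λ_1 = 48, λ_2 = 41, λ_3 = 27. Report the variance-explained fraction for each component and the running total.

Step 1 — total variance = trace(Sigma) = Σ λ_i = 48 + 41 + 27 = 116.

Step 2 — fraction explained by component i = λ_i / Σ λ:
  PC1: 48/116 = 0.4138
  PC2: 41/116 = 0.3534
  PC3: 27/116 = 0.2328

Step 3 — cumulative fraction after k components = (λ_1 + ... + λ_k) / Σ λ:
  k = 1: 48/116 = 0.4138
  k = 2: (48 + 41)/116 = 89/116 = 0.7672
  k = 3: (48 + 41 + 27)/116 = 116/116 = 1

Summary (fraction, with percent):

explained: PC1 0.4138 (41.38%), PC2 0.3534 (35.34%), PC3 0.2328 (23.28%);  cumulative: 0.4138, 0.7672, 1


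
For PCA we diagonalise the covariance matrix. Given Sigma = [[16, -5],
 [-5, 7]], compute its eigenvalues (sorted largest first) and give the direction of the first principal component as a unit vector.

Step 1 — characteristic polynomial of 2×2 Sigma:
  det(Sigma - λI) = λ² - trace · λ + det = 0.
  trace = 16 + 7 = 23, det = 16·7 - (-5)² = 87.
Step 2 — discriminant:
  Δ = trace² - 4·det = 529 - 348 = 181.
Step 3 — eigenvalues:
  λ = (trace ± √Δ)/2 = (23 ± 13.4536)/2,
  λ_1 = 18.2268,  λ_2 = 4.7732.

Step 4 — unit eigenvector for λ_1: solve (Sigma - λ_1 I)v = 0. First row:
  (16 - 18.2268)·v_x + (-5)·v_y = 0, i.e. (-2.2268)·v_x + (-5)·v_y = 0,
  so v ∝ (b, λ_1 - a) = (-5, 2.2268); multiply by -1 so the first entry is positive: u = (5, -2.2268).
  ||u|| = √((5)² + (-2.2268)²) = √(29.9587) ≈ 5.4735,
  v_1 = u/||u|| ≈ (0.9135, -0.4068) (||v_1|| = 1).

λ_1 = 18.2268,  λ_2 = 4.7732;  v_1 ≈ (0.9135, -0.4068)


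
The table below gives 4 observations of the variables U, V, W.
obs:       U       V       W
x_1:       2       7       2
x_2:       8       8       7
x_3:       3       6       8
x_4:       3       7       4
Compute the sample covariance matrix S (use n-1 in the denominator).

Step 1 — column means:
  mean(U) = (2 + 8 + 3 + 3) / 4 = 16/4 = 4
  mean(V) = (7 + 8 + 6 + 7) / 4 = 28/4 = 7
  mean(W) = (2 + 7 + 8 + 4) / 4 = 21/4 = 5.25

Step 2 — sample covariance S[i,j] = (1/(n-1)) · Σ_k (x_{k,i} - mean_i) · (x_{k,j} - mean_j), with n-1 = 3.
  S[U,U] = ((-2)·(-2) + (4)·(4) + (-1)·(-1) + (-1)·(-1)) / 3 = 22/3 = 7.3333
  S[U,V] = ((-2)·(0) + (4)·(1) + (-1)·(-1) + (-1)·(0)) / 3 = 5/3 = 1.6667
  S[U,W] = ((-2)·(-3.25) + (4)·(1.75) + (-1)·(2.75) + (-1)·(-1.25)) / 3 = 12/3 = 4
  S[V,V] = ((0)·(0) + (1)·(1) + (-1)·(-1) + (0)·(0)) / 3 = 2/3 = 0.6667
  S[V,W] = ((0)·(-3.25) + (1)·(1.75) + (-1)·(2.75) + (0)·(-1.25)) / 3 = -1/3 = -0.3333
  S[W,W] = ((-3.25)·(-3.25) + (1.75)·(1.75) + (2.75)·(2.75) + (-1.25)·(-1.25)) / 3 = 22.75/3 = 7.5833

S is symmetric (S[j,i] = S[i,j]). Assembling:

S = [[7.3333, 1.6667, 4],
 [1.6667, 0.6667, -0.3333],
 [4, -0.3333, 7.5833]]


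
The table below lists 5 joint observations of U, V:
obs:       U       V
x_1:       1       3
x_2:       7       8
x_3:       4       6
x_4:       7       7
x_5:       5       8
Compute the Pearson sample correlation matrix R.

Step 1 — column means:
  mean(U) = (1 + 7 + 4 + 7 + 5) / 5 = 24/5 = 4.8
  mean(V) = (3 + 8 + 6 + 7 + 8) / 5 = 32/5 = 6.4

Step 2 — sample variances and covariances s[i,j] = (1/(n-1)) · Σ_k (x_{k,i} - mean_i) · (x_{k,j} - mean_j), with n-1 = 4:
  s[U,U] = ((-3.8)·(-3.8) + (2.2)·(2.2) + (-0.8)·(-0.8) + (2.2)·(2.2) + (0.2)·(0.2)) / 4 = 24.8/4 = 6.2
  s[U,V] = ((-3.8)·(-3.4) + (2.2)·(1.6) + (-0.8)·(-0.4) + (2.2)·(0.6) + (0.2)·(1.6)) / 4 = 18.4/4 = 4.6
  s[V,V] = ((-3.4)·(-3.4) + (1.6)·(1.6) + (-0.4)·(-0.4) + (0.6)·(0.6) + (1.6)·(1.6)) / 4 = 17.2/4 = 4.3
  Sample standard deviations s_i = √(s[i,i]):
  s(U) = √(6.2) = 2.49
  s(V) = √(4.3) = 2.0736

Step 3 — r_{ij} = s_{ij} / (s_i · s_j):
  r[U,U] = 1 (diagonal).
  r[U,V] = 4.6 / (2.49 · 2.0736) = 4.6 / 5.1633 = 0.8909
  r[V,V] = 1 (diagonal).

R is symmetric with unit diagonal. Assembling:

R = [[1, 0.8909],
 [0.8909, 1]]


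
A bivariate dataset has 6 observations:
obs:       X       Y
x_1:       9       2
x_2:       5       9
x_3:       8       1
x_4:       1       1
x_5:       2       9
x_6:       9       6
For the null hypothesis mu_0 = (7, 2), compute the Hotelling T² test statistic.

Step 1 — sample mean vector:
  mean(X) = (9 + 5 + 8 + 1 + 2 + 9) / 6 = 34/6 = 5.6667
  mean(Y) = (2 + 9 + 1 + 1 + 9 + 6) / 6 = 28/6 = 4.6667
  x̄ = (5.6667, 4.6667),  deviation x̄ - mu_0 = (5.6667, 4.6667) - (7, 2) = (-1.3333, 2.6667).

Step 2 — sample covariance matrix, S[i,j] = (1/(n-1)) · Σ_k (x_{k,i} - mean_i) · (x_{k,j} - mean_j), divisor n-1 = 5:
  S[X,X] = ((3.3333)·(3.3333) + (-0.6667)·(-0.6667) + (2.3333)·(2.3333) + (-4.6667)·(-4.6667) + (-3.6667)·(-3.6667) + (3.3333)·(3.3333)) / 5 = 63.3333/5 = 12.6667
  S[X,Y] = ((3.3333)·(-2.6667) + (-0.6667)·(4.3333) + (2.3333)·(-3.6667) + (-4.6667)·(-3.6667) + (-3.6667)·(4.3333) + (3.3333)·(1.3333)) / 5 = -14.6667/5 = -2.9333
  S[Y,Y] = ((-2.6667)·(-2.6667) + (4.3333)·(4.3333) + (-3.6667)·(-3.6667) + (-3.6667)·(-3.6667) + (4.3333)·(4.3333) + (1.3333)·(1.3333)) / 5 = 73.3333/5 = 14.6667
  S = [[12.6667, -2.9333],
 [-2.9333, 14.6667]].

Step 3 — invert S. det(S) = 12.6667·14.6667 - (-2.9333)² = 177.1733.
  S^{-1} = (1/det) · [[d, -b], [-b, a]] = [[0.0828, 0.0166],
 [0.0166, 0.0715]].

Step 4 — quadratic form (x̄ - mu_0)^T · S^{-1} · (x̄ - mu_0):
  S^{-1} · (x̄ - mu_0) = (-0.0662, 0.1686),
  (x̄ - mu_0)^T · [...] = (-1.3333)·(-0.0662) + (2.6667)·(0.1686) = 0.5378.

Step 5 — scale by n: T² = 6 · 0.5378 = 3.227.

T² ≈ 3.227


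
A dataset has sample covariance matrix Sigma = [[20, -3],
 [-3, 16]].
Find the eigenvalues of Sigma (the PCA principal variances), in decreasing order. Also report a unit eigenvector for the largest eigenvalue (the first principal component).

Step 1 — characteristic polynomial of 2×2 Sigma:
  det(Sigma - λI) = λ² - trace · λ + det = 0.
  trace = 20 + 16 = 36, det = 20·16 - (-3)² = 311.
Step 2 — discriminant:
  Δ = trace² - 4·det = 1296 - 1244 = 52.
Step 3 — eigenvalues:
  λ = (trace ± √Δ)/2 = (36 ± 7.2111)/2,
  λ_1 = 21.6056,  λ_2 = 14.3944.

Step 4 — unit eigenvector for λ_1: solve (Sigma - λ_1 I)v = 0. First row:
  (20 - 21.6056)·v_x + (-3)·v_y = 0, i.e. (-1.6056)·v_x + (-3)·v_y = 0,
  so v ∝ (b, λ_1 - a) = (-3, 1.6056); multiply by -1 so the first entry is positive: u = (3, -1.6056).
  ||u|| = √((3)² + (-1.6056)²) = √(11.5778) ≈ 3.4026,
  v_1 = u/||u|| ≈ (0.8817, -0.4719) (||v_1|| = 1).

λ_1 = 21.6056,  λ_2 = 14.3944;  v_1 ≈ (0.8817, -0.4719)


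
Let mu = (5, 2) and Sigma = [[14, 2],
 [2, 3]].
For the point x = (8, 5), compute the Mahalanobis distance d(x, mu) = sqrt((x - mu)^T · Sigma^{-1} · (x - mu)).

Step 1 — centre the observation: (x - mu) = (3, 3).

Step 2 — invert Sigma. det(Sigma) = 14·3 - (2)² = 38.
  Sigma^{-1} = (1/det) · [[d, -b], [-b, a]] = [[0.0789, -0.0526],
 [-0.0526, 0.3684]].

Step 3 — form the quadratic (x - mu)^T · Sigma^{-1} · (x - mu):
  Sigma^{-1} · (x - mu) = (0.0789, 0.9474).
  (x - mu)^T · [Sigma^{-1} · (x - mu)] = (3)·(0.0789) + (3)·(0.9474) = 3.0789.

Step 4 — take square root: d = √(3.0789) ≈ 1.7547.

d(x, mu) = √(3.0789) ≈ 1.7547


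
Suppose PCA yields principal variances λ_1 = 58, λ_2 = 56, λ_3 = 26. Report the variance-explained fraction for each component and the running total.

Step 1 — total variance = trace(Sigma) = Σ λ_i = 58 + 56 + 26 = 140.

Step 2 — fraction explained by component i = λ_i / Σ λ:
  PC1: 58/140 = 0.4143
  PC2: 56/140 = 0.4
  PC3: 26/140 = 0.1857

Step 3 — cumulative fraction after k components = (λ_1 + ... + λ_k) / Σ λ:
  k = 1: 58/140 = 0.4143
  k = 2: (58 + 56)/140 = 114/140 = 0.8143
  k = 3: (58 + 56 + 26)/140 = 140/140 = 1

Summary (fraction, with percent):

explained: PC1 0.4143 (41.43%), PC2 0.4 (40%), PC3 0.1857 (18.57%);  cumulative: 0.4143, 0.8143, 1


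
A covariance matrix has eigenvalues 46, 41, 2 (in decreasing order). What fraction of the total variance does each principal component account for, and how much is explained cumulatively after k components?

Step 1 — total variance = trace(Sigma) = Σ λ_i = 46 + 41 + 2 = 89.

Step 2 — fraction explained by component i = λ_i / Σ λ:
  PC1: 46/89 = 0.5169
  PC2: 41/89 = 0.4607
  PC3: 2/89 = 0.0225

Step 3 — cumulative fraction after k components = (λ_1 + ... + λ_k) / Σ λ:
  k = 1: 46/89 = 0.5169
  k = 2: (46 + 41)/89 = 87/89 = 0.9775
  k = 3: (46 + 41 + 2)/89 = 89/89 = 1

Summary (fraction, with percent):

explained: PC1 0.5169 (51.69%), PC2 0.4607 (46.07%), PC3 0.0225 (2.25%);  cumulative: 0.5169, 0.9775, 1


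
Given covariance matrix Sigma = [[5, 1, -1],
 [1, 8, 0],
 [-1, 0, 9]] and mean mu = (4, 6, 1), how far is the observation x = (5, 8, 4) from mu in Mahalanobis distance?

Step 1 — centre the observation: (x - mu) = (1, 2, 3).

Step 2 — invert Sigma (cofactor / det for 3×3, or solve directly):
  Sigma^{-1} = [[0.2099, -0.0262, 0.0233],
 [-0.0262, 0.1283, -0.0029],
 [0.0233, -0.0029, 0.1137]].

Step 3 — form the quadratic (x - mu)^T · Sigma^{-1} · (x - mu):
  Sigma^{-1} · (x - mu) = (0.2274, 0.2216, 0.3586).
  (x - mu)^T · [Sigma^{-1} · (x - mu)] = (1)·(0.2274) + (2)·(0.2216) + (3)·(0.3586) = 1.7464.

Step 4 — take square root: d = √(1.7464) ≈ 1.3215.

d(x, mu) = √(1.7464) ≈ 1.3215


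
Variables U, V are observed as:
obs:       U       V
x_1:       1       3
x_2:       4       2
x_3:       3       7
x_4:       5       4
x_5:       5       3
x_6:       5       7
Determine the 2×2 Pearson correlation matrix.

Step 1 — column means:
  mean(U) = (1 + 4 + 3 + 5 + 5 + 5) / 6 = 23/6 = 3.8333
  mean(V) = (3 + 2 + 7 + 4 + 3 + 7) / 6 = 26/6 = 4.3333

Step 2 — sample variances and covariances s[i,j] = (1/(n-1)) · Σ_k (x_{k,i} - mean_i) · (x_{k,j} - mean_j), with n-1 = 5:
  s[U,U] = ((-2.8333)·(-2.8333) + (0.1667)·(0.1667) + (-0.8333)·(-0.8333) + (1.1667)·(1.1667) + (1.1667)·(1.1667) + (1.1667)·(1.1667)) / 5 = 12.8333/5 = 2.5667
  s[U,V] = ((-2.8333)·(-1.3333) + (0.1667)·(-2.3333) + (-0.8333)·(2.6667) + (1.1667)·(-0.3333) + (1.1667)·(-1.3333) + (1.1667)·(2.6667)) / 5 = 2.3333/5 = 0.4667
  s[V,V] = ((-1.3333)·(-1.3333) + (-2.3333)·(-2.3333) + (2.6667)·(2.6667) + (-0.3333)·(-0.3333) + (-1.3333)·(-1.3333) + (2.6667)·(2.6667)) / 5 = 23.3333/5 = 4.6667
  Sample standard deviations s_i = √(s[i,i]):
  s(U) = √(2.5667) = 1.6021
  s(V) = √(4.6667) = 2.1602

Step 3 — r_{ij} = s_{ij} / (s_i · s_j):
  r[U,U] = 1 (diagonal).
  r[U,V] = 0.4667 / (1.6021 · 2.1602) = 0.4667 / 3.4609 = 0.1348
  r[V,V] = 1 (diagonal).

R is symmetric with unit diagonal. Assembling:

R = [[1, 0.1348],
 [0.1348, 1]]
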